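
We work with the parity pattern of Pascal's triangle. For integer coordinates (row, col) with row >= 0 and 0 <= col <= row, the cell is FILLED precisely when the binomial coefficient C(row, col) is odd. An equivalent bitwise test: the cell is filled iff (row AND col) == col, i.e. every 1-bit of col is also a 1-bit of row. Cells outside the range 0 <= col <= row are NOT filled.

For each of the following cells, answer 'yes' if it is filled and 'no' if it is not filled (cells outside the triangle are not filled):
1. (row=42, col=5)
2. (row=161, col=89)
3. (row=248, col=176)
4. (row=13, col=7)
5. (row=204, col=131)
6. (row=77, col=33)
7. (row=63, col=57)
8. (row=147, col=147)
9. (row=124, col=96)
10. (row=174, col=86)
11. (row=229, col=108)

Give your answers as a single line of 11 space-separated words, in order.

Answer: no no yes no no no yes yes yes no no

Derivation:
(42,5): row=0b101010, col=0b101, row AND col = 0b0 = 0; 0 != 5 -> empty
(161,89): row=0b10100001, col=0b1011001, row AND col = 0b1 = 1; 1 != 89 -> empty
(248,176): row=0b11111000, col=0b10110000, row AND col = 0b10110000 = 176; 176 == 176 -> filled
(13,7): row=0b1101, col=0b111, row AND col = 0b101 = 5; 5 != 7 -> empty
(204,131): row=0b11001100, col=0b10000011, row AND col = 0b10000000 = 128; 128 != 131 -> empty
(77,33): row=0b1001101, col=0b100001, row AND col = 0b1 = 1; 1 != 33 -> empty
(63,57): row=0b111111, col=0b111001, row AND col = 0b111001 = 57; 57 == 57 -> filled
(147,147): row=0b10010011, col=0b10010011, row AND col = 0b10010011 = 147; 147 == 147 -> filled
(124,96): row=0b1111100, col=0b1100000, row AND col = 0b1100000 = 96; 96 == 96 -> filled
(174,86): row=0b10101110, col=0b1010110, row AND col = 0b110 = 6; 6 != 86 -> empty
(229,108): row=0b11100101, col=0b1101100, row AND col = 0b1100100 = 100; 100 != 108 -> empty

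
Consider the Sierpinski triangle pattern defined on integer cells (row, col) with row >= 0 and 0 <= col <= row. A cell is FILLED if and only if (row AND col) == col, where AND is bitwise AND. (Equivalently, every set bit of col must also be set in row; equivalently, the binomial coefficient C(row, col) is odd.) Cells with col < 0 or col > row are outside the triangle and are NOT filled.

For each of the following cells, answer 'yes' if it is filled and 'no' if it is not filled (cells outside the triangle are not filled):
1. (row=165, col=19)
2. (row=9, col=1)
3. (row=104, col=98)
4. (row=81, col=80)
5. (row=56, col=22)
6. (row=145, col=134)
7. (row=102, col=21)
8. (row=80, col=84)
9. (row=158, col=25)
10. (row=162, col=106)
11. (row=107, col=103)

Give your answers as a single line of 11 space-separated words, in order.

(165,19): row=0b10100101, col=0b10011, row AND col = 0b1 = 1; 1 != 19 -> empty
(9,1): row=0b1001, col=0b1, row AND col = 0b1 = 1; 1 == 1 -> filled
(104,98): row=0b1101000, col=0b1100010, row AND col = 0b1100000 = 96; 96 != 98 -> empty
(81,80): row=0b1010001, col=0b1010000, row AND col = 0b1010000 = 80; 80 == 80 -> filled
(56,22): row=0b111000, col=0b10110, row AND col = 0b10000 = 16; 16 != 22 -> empty
(145,134): row=0b10010001, col=0b10000110, row AND col = 0b10000000 = 128; 128 != 134 -> empty
(102,21): row=0b1100110, col=0b10101, row AND col = 0b100 = 4; 4 != 21 -> empty
(80,84): col outside [0, 80] -> not filled
(158,25): row=0b10011110, col=0b11001, row AND col = 0b11000 = 24; 24 != 25 -> empty
(162,106): row=0b10100010, col=0b1101010, row AND col = 0b100010 = 34; 34 != 106 -> empty
(107,103): row=0b1101011, col=0b1100111, row AND col = 0b1100011 = 99; 99 != 103 -> empty

Answer: no yes no yes no no no no no no no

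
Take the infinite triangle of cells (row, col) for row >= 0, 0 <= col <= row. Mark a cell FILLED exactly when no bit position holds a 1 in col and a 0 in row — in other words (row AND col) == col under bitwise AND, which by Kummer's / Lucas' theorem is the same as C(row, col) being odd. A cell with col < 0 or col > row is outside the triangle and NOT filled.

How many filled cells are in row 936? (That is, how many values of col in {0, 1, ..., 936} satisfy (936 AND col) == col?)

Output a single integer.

936 in binary = 1110101000
popcount(936) = number of 1-bits in 1110101000 = 5
A col c satisfies (936 AND c) == c iff every set bit of c is also set in 936; each of the 5 set bits of 936 can independently be on or off in c.
count = 2^5 = 32

Answer: 32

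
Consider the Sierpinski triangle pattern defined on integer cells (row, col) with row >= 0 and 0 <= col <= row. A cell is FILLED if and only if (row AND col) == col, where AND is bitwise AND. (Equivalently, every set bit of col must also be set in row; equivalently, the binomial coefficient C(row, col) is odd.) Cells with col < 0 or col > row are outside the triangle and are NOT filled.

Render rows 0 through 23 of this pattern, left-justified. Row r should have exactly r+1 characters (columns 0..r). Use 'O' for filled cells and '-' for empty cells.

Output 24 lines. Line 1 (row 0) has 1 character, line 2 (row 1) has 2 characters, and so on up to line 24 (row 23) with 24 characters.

Answer: O
OO
O-O
OOOO
O---O
OO--OO
O-O-O-O
OOOOOOOO
O-------O
OO------OO
O-O-----O-O
OOOO----OOOO
O---O---O---O
OO--OO--OO--OO
O-O-O-O-O-O-O-O
OOOOOOOOOOOOOOOO
O---------------O
OO--------------OO
O-O-------------O-O
OOOO------------OOOO
O---O-----------O---O
OO--OO----------OO--OO
O-O-O-O---------O-O-O-O
OOOOOOOO--------OOOOOOOO

Derivation:
r0=0: O
r1=1: OO
r2=10: O-O
r3=11: OOOO
r4=100: O---O
r5=101: OO--OO
r6=110: O-O-O-O
r7=111: OOOOOOOO
r8=1000: O-------O
r9=1001: OO------OO
r10=1010: O-O-----O-O
r11=1011: OOOO----OOOO
r12=1100: O---O---O---O
r13=1101: OO--OO--OO--OO
r14=1110: O-O-O-O-O-O-O-O
r15=1111: OOOOOOOOOOOOOOOO
r16=10000: O---------------O
r17=10001: OO--------------OO
r18=10010: O-O-------------O-O
r19=10011: OOOO------------OOOO
r20=10100: O---O-----------O---O
r21=10101: OO--OO----------OO--OO
r22=10110: O-O-O-O---------O-O-O-O
r23=10111: OOOOOOOO--------OOOOOOOO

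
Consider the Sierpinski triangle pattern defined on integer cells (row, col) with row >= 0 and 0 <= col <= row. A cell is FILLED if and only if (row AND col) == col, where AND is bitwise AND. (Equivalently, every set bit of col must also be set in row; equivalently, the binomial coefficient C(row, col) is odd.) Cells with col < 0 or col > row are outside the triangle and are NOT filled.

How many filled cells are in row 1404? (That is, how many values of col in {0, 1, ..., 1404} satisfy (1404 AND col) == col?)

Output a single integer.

1404 in binary = 10101111100
popcount(1404) = number of 1-bits in 10101111100 = 7
A col c satisfies (1404 AND c) == c iff every set bit of c is also set in 1404; each of the 7 set bits of 1404 can independently be on or off in c.
count = 2^7 = 128

Answer: 128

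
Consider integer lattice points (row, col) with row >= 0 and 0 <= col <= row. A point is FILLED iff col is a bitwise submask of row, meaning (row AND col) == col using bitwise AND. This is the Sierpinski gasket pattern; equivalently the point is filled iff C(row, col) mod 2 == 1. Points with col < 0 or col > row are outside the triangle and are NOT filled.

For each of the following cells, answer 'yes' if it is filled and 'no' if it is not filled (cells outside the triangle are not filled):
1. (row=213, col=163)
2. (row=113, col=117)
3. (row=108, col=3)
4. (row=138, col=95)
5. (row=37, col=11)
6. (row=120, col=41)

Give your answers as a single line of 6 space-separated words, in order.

(213,163): row=0b11010101, col=0b10100011, row AND col = 0b10000001 = 129; 129 != 163 -> empty
(113,117): col outside [0, 113] -> not filled
(108,3): row=0b1101100, col=0b11, row AND col = 0b0 = 0; 0 != 3 -> empty
(138,95): row=0b10001010, col=0b1011111, row AND col = 0b1010 = 10; 10 != 95 -> empty
(37,11): row=0b100101, col=0b1011, row AND col = 0b1 = 1; 1 != 11 -> empty
(120,41): row=0b1111000, col=0b101001, row AND col = 0b101000 = 40; 40 != 41 -> empty

Answer: no no no no no no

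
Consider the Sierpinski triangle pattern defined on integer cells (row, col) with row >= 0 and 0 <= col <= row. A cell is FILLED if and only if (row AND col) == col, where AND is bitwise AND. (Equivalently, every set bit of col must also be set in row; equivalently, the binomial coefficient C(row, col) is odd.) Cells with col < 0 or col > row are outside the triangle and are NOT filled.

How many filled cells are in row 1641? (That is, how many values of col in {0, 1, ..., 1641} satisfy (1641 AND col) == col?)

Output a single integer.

1641 in binary = 11001101001
popcount(1641) = number of 1-bits in 11001101001 = 6
A col c satisfies (1641 AND c) == c iff every set bit of c is also set in 1641; each of the 6 set bits of 1641 can independently be on or off in c.
count = 2^6 = 64

Answer: 64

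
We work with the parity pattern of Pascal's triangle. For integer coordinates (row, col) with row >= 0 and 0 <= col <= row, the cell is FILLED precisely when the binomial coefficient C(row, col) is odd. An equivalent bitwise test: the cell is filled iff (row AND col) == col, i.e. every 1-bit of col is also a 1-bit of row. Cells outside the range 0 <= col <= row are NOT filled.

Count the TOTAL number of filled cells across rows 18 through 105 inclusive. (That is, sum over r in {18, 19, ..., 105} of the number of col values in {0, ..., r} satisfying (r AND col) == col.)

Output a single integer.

r18=10010 pc2: +4 =4
r19=10011 pc3: +8 =12
r20=10100 pc2: +4 =16
r21=10101 pc3: +8 =24
r22=10110 pc3: +8 =32
r23=10111 pc4: +16 =48
r24=11000 pc2: +4 =52
r25=11001 pc3: +8 =60
r26=11010 pc3: +8 =68
r27=11011 pc4: +16 =84
r28=11100 pc3: +8 =92
r29=11101 pc4: +16 =108
r30=11110 pc4: +16 =124
r31=11111 pc5: +32 =156
r32=100000 pc1: +2 =158
r33=100001 pc2: +4 =162
r34=100010 pc2: +4 =166
r35=100011 pc3: +8 =174
r36=100100 pc2: +4 =178
r37=100101 pc3: +8 =186
r38=100110 pc3: +8 =194
r39=100111 pc4: +16 =210
r40=101000 pc2: +4 =214
r41=101001 pc3: +8 =222
r42=101010 pc3: +8 =230
r43=101011 pc4: +16 =246
r44=101100 pc3: +8 =254
r45=101101 pc4: +16 =270
r46=101110 pc4: +16 =286
r47=101111 pc5: +32 =318
r48=110000 pc2: +4 =322
r49=110001 pc3: +8 =330
r50=110010 pc3: +8 =338
r51=110011 pc4: +16 =354
r52=110100 pc3: +8 =362
r53=110101 pc4: +16 =378
r54=110110 pc4: +16 =394
r55=110111 pc5: +32 =426
r56=111000 pc3: +8 =434
r57=111001 pc4: +16 =450
r58=111010 pc4: +16 =466
r59=111011 pc5: +32 =498
r60=111100 pc4: +16 =514
r61=111101 pc5: +32 =546
r62=111110 pc5: +32 =578
r63=111111 pc6: +64 =642
r64=1000000 pc1: +2 =644
r65=1000001 pc2: +4 =648
r66=1000010 pc2: +4 =652
r67=1000011 pc3: +8 =660
r68=1000100 pc2: +4 =664
r69=1000101 pc3: +8 =672
r70=1000110 pc3: +8 =680
r71=1000111 pc4: +16 =696
r72=1001000 pc2: +4 =700
r73=1001001 pc3: +8 =708
r74=1001010 pc3: +8 =716
r75=1001011 pc4: +16 =732
r76=1001100 pc3: +8 =740
r77=1001101 pc4: +16 =756
r78=1001110 pc4: +16 =772
r79=1001111 pc5: +32 =804
r80=1010000 pc2: +4 =808
r81=1010001 pc3: +8 =816
r82=1010010 pc3: +8 =824
r83=1010011 pc4: +16 =840
r84=1010100 pc3: +8 =848
r85=1010101 pc4: +16 =864
r86=1010110 pc4: +16 =880
r87=1010111 pc5: +32 =912
r88=1011000 pc3: +8 =920
r89=1011001 pc4: +16 =936
r90=1011010 pc4: +16 =952
r91=1011011 pc5: +32 =984
r92=1011100 pc4: +16 =1000
r93=1011101 pc5: +32 =1032
r94=1011110 pc5: +32 =1064
r95=1011111 pc6: +64 =1128
r96=1100000 pc2: +4 =1132
r97=1100001 pc3: +8 =1140
r98=1100010 pc3: +8 =1148
r99=1100011 pc4: +16 =1164
r100=1100100 pc3: +8 =1172
r101=1100101 pc4: +16 =1188
r102=1100110 pc4: +16 =1204
r103=1100111 pc5: +32 =1236
r104=1101000 pc3: +8 =1244
r105=1101001 pc4: +16 =1260

Answer: 1260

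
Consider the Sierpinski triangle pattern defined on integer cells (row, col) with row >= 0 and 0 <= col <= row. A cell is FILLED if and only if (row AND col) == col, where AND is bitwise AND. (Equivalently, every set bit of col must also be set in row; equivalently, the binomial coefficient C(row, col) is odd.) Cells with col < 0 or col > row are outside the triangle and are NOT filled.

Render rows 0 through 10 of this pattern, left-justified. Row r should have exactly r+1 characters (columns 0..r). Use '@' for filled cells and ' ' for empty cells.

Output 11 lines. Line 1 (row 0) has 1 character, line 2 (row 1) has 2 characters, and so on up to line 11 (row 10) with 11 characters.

Answer: @
@@
@ @
@@@@
@   @
@@  @@
@ @ @ @
@@@@@@@@
@       @
@@      @@
@ @     @ @

Derivation:
r0=0: @
r1=1: @@
r2=10: @ @
r3=11: @@@@
r4=100: @   @
r5=101: @@  @@
r6=110: @ @ @ @
r7=111: @@@@@@@@
r8=1000: @       @
r9=1001: @@      @@
r10=1010: @ @     @ @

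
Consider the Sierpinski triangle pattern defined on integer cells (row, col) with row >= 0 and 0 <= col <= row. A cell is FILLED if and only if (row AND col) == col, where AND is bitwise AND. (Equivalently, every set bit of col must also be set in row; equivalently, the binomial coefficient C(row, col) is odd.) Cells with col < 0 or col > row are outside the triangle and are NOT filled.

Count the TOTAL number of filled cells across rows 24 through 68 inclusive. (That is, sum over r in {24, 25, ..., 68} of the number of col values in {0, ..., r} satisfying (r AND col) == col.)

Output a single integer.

Answer: 616

Derivation:
r24=11000 pc2: +4 =4
r25=11001 pc3: +8 =12
r26=11010 pc3: +8 =20
r27=11011 pc4: +16 =36
r28=11100 pc3: +8 =44
r29=11101 pc4: +16 =60
r30=11110 pc4: +16 =76
r31=11111 pc5: +32 =108
r32=100000 pc1: +2 =110
r33=100001 pc2: +4 =114
r34=100010 pc2: +4 =118
r35=100011 pc3: +8 =126
r36=100100 pc2: +4 =130
r37=100101 pc3: +8 =138
r38=100110 pc3: +8 =146
r39=100111 pc4: +16 =162
r40=101000 pc2: +4 =166
r41=101001 pc3: +8 =174
r42=101010 pc3: +8 =182
r43=101011 pc4: +16 =198
r44=101100 pc3: +8 =206
r45=101101 pc4: +16 =222
r46=101110 pc4: +16 =238
r47=101111 pc5: +32 =270
r48=110000 pc2: +4 =274
r49=110001 pc3: +8 =282
r50=110010 pc3: +8 =290
r51=110011 pc4: +16 =306
r52=110100 pc3: +8 =314
r53=110101 pc4: +16 =330
r54=110110 pc4: +16 =346
r55=110111 pc5: +32 =378
r56=111000 pc3: +8 =386
r57=111001 pc4: +16 =402
r58=111010 pc4: +16 =418
r59=111011 pc5: +32 =450
r60=111100 pc4: +16 =466
r61=111101 pc5: +32 =498
r62=111110 pc5: +32 =530
r63=111111 pc6: +64 =594
r64=1000000 pc1: +2 =596
r65=1000001 pc2: +4 =600
r66=1000010 pc2: +4 =604
r67=1000011 pc3: +8 =612
r68=1000100 pc2: +4 =616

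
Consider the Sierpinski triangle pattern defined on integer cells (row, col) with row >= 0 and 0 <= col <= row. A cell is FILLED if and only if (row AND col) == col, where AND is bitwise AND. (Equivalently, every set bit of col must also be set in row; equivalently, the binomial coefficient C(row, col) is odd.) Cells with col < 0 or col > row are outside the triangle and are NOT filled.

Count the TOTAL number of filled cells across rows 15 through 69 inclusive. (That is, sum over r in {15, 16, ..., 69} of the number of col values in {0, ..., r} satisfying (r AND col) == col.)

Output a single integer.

r15=1111 pc4: +16 =16
r16=10000 pc1: +2 =18
r17=10001 pc2: +4 =22
r18=10010 pc2: +4 =26
r19=10011 pc3: +8 =34
r20=10100 pc2: +4 =38
r21=10101 pc3: +8 =46
r22=10110 pc3: +8 =54
r23=10111 pc4: +16 =70
r24=11000 pc2: +4 =74
r25=11001 pc3: +8 =82
r26=11010 pc3: +8 =90
r27=11011 pc4: +16 =106
r28=11100 pc3: +8 =114
r29=11101 pc4: +16 =130
r30=11110 pc4: +16 =146
r31=11111 pc5: +32 =178
r32=100000 pc1: +2 =180
r33=100001 pc2: +4 =184
r34=100010 pc2: +4 =188
r35=100011 pc3: +8 =196
r36=100100 pc2: +4 =200
r37=100101 pc3: +8 =208
r38=100110 pc3: +8 =216
r39=100111 pc4: +16 =232
r40=101000 pc2: +4 =236
r41=101001 pc3: +8 =244
r42=101010 pc3: +8 =252
r43=101011 pc4: +16 =268
r44=101100 pc3: +8 =276
r45=101101 pc4: +16 =292
r46=101110 pc4: +16 =308
r47=101111 pc5: +32 =340
r48=110000 pc2: +4 =344
r49=110001 pc3: +8 =352
r50=110010 pc3: +8 =360
r51=110011 pc4: +16 =376
r52=110100 pc3: +8 =384
r53=110101 pc4: +16 =400
r54=110110 pc4: +16 =416
r55=110111 pc5: +32 =448
r56=111000 pc3: +8 =456
r57=111001 pc4: +16 =472
r58=111010 pc4: +16 =488
r59=111011 pc5: +32 =520
r60=111100 pc4: +16 =536
r61=111101 pc5: +32 =568
r62=111110 pc5: +32 =600
r63=111111 pc6: +64 =664
r64=1000000 pc1: +2 =666
r65=1000001 pc2: +4 =670
r66=1000010 pc2: +4 =674
r67=1000011 pc3: +8 =682
r68=1000100 pc2: +4 =686
r69=1000101 pc3: +8 =694

Answer: 694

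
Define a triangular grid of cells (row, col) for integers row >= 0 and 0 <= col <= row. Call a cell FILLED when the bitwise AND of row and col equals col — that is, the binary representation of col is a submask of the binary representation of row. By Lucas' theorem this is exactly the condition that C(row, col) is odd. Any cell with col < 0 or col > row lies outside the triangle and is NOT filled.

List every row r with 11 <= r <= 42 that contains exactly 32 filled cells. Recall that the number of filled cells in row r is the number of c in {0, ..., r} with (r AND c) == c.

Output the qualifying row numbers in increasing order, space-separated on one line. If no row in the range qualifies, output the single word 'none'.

Row r has 2^popcount(r) filled cells, so we need popcount(r) = log2(32) = 5.
Scan r = 11..42 and keep those with exactly 5 one-bits:
r=11=1011 popcount=3 -> skip
r=12=1100 popcount=2 -> skip
r=13=1101 popcount=3 -> skip
r=14=1110 popcount=3 -> skip
r=15=1111 popcount=4 -> skip
r=16=10000 popcount=1 -> skip
r=17=10001 popcount=2 -> skip
r=18=10010 popcount=2 -> skip
r=19=10011 popcount=3 -> skip
r=20=10100 popcount=2 -> skip
r=21=10101 popcount=3 -> skip
r=22=10110 popcount=3 -> skip
r=23=10111 popcount=4 -> skip
r=24=11000 popcount=2 -> skip
r=25=11001 popcount=3 -> skip
r=26=11010 popcount=3 -> skip
r=27=11011 popcount=4 -> skip
r=28=11100 popcount=3 -> skip
r=29=11101 popcount=4 -> skip
r=30=11110 popcount=4 -> skip
r=31=11111 popcount=5 -> KEEP
r=32=100000 popcount=1 -> skip
r=33=100001 popcount=2 -> skip
r=34=100010 popcount=2 -> skip
r=35=100011 popcount=3 -> skip
r=36=100100 popcount=2 -> skip
r=37=100101 popcount=3 -> skip
r=38=100110 popcount=3 -> skip
r=39=100111 popcount=4 -> skip
r=40=101000 popcount=2 -> skip
r=41=101001 popcount=3 -> skip
r=42=101010 popcount=3 -> skip
Kept rows: 31

Answer: 31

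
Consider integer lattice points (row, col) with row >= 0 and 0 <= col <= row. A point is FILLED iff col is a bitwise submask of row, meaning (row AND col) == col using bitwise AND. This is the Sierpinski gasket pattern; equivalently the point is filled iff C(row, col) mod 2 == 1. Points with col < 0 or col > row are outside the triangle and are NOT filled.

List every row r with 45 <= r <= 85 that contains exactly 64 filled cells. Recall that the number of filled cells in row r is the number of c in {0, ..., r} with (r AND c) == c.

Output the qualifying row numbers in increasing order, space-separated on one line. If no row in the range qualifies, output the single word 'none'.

Row r has 2^popcount(r) filled cells, so we need popcount(r) = log2(64) = 6.
Scan r = 45..85 and keep those with exactly 6 one-bits:
r=45=101101 popcount=4 -> skip
r=46=101110 popcount=4 -> skip
r=47=101111 popcount=5 -> skip
r=48=110000 popcount=2 -> skip
r=49=110001 popcount=3 -> skip
r=50=110010 popcount=3 -> skip
r=51=110011 popcount=4 -> skip
r=52=110100 popcount=3 -> skip
r=53=110101 popcount=4 -> skip
r=54=110110 popcount=4 -> skip
r=55=110111 popcount=5 -> skip
r=56=111000 popcount=3 -> skip
r=57=111001 popcount=4 -> skip
r=58=111010 popcount=4 -> skip
r=59=111011 popcount=5 -> skip
r=60=111100 popcount=4 -> skip
r=61=111101 popcount=5 -> skip
r=62=111110 popcount=5 -> skip
r=63=111111 popcount=6 -> KEEP
r=64=1000000 popcount=1 -> skip
r=65=1000001 popcount=2 -> skip
r=66=1000010 popcount=2 -> skip
r=67=1000011 popcount=3 -> skip
r=68=1000100 popcount=2 -> skip
r=69=1000101 popcount=3 -> skip
r=70=1000110 popcount=3 -> skip
r=71=1000111 popcount=4 -> skip
r=72=1001000 popcount=2 -> skip
r=73=1001001 popcount=3 -> skip
r=74=1001010 popcount=3 -> skip
r=75=1001011 popcount=4 -> skip
r=76=1001100 popcount=3 -> skip
r=77=1001101 popcount=4 -> skip
r=78=1001110 popcount=4 -> skip
r=79=1001111 popcount=5 -> skip
r=80=1010000 popcount=2 -> skip
r=81=1010001 popcount=3 -> skip
r=82=1010010 popcount=3 -> skip
r=83=1010011 popcount=4 -> skip
r=84=1010100 popcount=3 -> skip
r=85=1010101 popcount=4 -> skip
Kept rows: 63

Answer: 63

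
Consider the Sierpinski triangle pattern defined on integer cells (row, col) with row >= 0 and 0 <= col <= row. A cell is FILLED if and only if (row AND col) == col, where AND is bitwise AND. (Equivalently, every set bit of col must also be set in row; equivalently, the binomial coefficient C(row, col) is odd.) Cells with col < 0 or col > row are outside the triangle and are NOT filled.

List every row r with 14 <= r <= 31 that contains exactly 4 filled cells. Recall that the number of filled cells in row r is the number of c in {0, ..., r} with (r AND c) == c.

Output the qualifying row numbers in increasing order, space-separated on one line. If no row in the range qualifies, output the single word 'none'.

Row r has 2^popcount(r) filled cells, so we need popcount(r) = log2(4) = 2.
Scan r = 14..31 and keep those with exactly 2 one-bits:
r=14=1110 popcount=3 -> skip
r=15=1111 popcount=4 -> skip
r=16=10000 popcount=1 -> skip
r=17=10001 popcount=2 -> KEEP
r=18=10010 popcount=2 -> KEEP
r=19=10011 popcount=3 -> skip
r=20=10100 popcount=2 -> KEEP
r=21=10101 popcount=3 -> skip
r=22=10110 popcount=3 -> skip
r=23=10111 popcount=4 -> skip
r=24=11000 popcount=2 -> KEEP
r=25=11001 popcount=3 -> skip
r=26=11010 popcount=3 -> skip
r=27=11011 popcount=4 -> skip
r=28=11100 popcount=3 -> skip
r=29=11101 popcount=4 -> skip
r=30=11110 popcount=4 -> skip
r=31=11111 popcount=5 -> skip
Kept rows: 17 18 20 24

Answer: 17 18 20 24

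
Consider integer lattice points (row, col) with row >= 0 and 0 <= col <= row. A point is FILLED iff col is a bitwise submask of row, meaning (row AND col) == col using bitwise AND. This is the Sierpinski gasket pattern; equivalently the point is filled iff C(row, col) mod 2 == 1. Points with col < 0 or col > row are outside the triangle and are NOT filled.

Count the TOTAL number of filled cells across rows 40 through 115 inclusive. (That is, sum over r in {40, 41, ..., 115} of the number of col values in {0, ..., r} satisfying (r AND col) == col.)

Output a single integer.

Answer: 1314

Derivation:
r40=101000 pc2: +4 =4
r41=101001 pc3: +8 =12
r42=101010 pc3: +8 =20
r43=101011 pc4: +16 =36
r44=101100 pc3: +8 =44
r45=101101 pc4: +16 =60
r46=101110 pc4: +16 =76
r47=101111 pc5: +32 =108
r48=110000 pc2: +4 =112
r49=110001 pc3: +8 =120
r50=110010 pc3: +8 =128
r51=110011 pc4: +16 =144
r52=110100 pc3: +8 =152
r53=110101 pc4: +16 =168
r54=110110 pc4: +16 =184
r55=110111 pc5: +32 =216
r56=111000 pc3: +8 =224
r57=111001 pc4: +16 =240
r58=111010 pc4: +16 =256
r59=111011 pc5: +32 =288
r60=111100 pc4: +16 =304
r61=111101 pc5: +32 =336
r62=111110 pc5: +32 =368
r63=111111 pc6: +64 =432
r64=1000000 pc1: +2 =434
r65=1000001 pc2: +4 =438
r66=1000010 pc2: +4 =442
r67=1000011 pc3: +8 =450
r68=1000100 pc2: +4 =454
r69=1000101 pc3: +8 =462
r70=1000110 pc3: +8 =470
r71=1000111 pc4: +16 =486
r72=1001000 pc2: +4 =490
r73=1001001 pc3: +8 =498
r74=1001010 pc3: +8 =506
r75=1001011 pc4: +16 =522
r76=1001100 pc3: +8 =530
r77=1001101 pc4: +16 =546
r78=1001110 pc4: +16 =562
r79=1001111 pc5: +32 =594
r80=1010000 pc2: +4 =598
r81=1010001 pc3: +8 =606
r82=1010010 pc3: +8 =614
r83=1010011 pc4: +16 =630
r84=1010100 pc3: +8 =638
r85=1010101 pc4: +16 =654
r86=1010110 pc4: +16 =670
r87=1010111 pc5: +32 =702
r88=1011000 pc3: +8 =710
r89=1011001 pc4: +16 =726
r90=1011010 pc4: +16 =742
r91=1011011 pc5: +32 =774
r92=1011100 pc4: +16 =790
r93=1011101 pc5: +32 =822
r94=1011110 pc5: +32 =854
r95=1011111 pc6: +64 =918
r96=1100000 pc2: +4 =922
r97=1100001 pc3: +8 =930
r98=1100010 pc3: +8 =938
r99=1100011 pc4: +16 =954
r100=1100100 pc3: +8 =962
r101=1100101 pc4: +16 =978
r102=1100110 pc4: +16 =994
r103=1100111 pc5: +32 =1026
r104=1101000 pc3: +8 =1034
r105=1101001 pc4: +16 =1050
r106=1101010 pc4: +16 =1066
r107=1101011 pc5: +32 =1098
r108=1101100 pc4: +16 =1114
r109=1101101 pc5: +32 =1146
r110=1101110 pc5: +32 =1178
r111=1101111 pc6: +64 =1242
r112=1110000 pc3: +8 =1250
r113=1110001 pc4: +16 =1266
r114=1110010 pc4: +16 =1282
r115=1110011 pc5: +32 =1314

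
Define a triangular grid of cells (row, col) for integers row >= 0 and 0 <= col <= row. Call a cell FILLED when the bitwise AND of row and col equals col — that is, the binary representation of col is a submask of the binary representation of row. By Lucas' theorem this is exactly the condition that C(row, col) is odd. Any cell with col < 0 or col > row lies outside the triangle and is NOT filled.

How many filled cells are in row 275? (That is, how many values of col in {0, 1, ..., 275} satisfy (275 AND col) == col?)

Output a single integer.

Answer: 16

Derivation:
275 in binary = 100010011
popcount(275) = number of 1-bits in 100010011 = 4
A col c satisfies (275 AND c) == c iff every set bit of c is also set in 275; each of the 4 set bits of 275 can independently be on or off in c.
count = 2^4 = 16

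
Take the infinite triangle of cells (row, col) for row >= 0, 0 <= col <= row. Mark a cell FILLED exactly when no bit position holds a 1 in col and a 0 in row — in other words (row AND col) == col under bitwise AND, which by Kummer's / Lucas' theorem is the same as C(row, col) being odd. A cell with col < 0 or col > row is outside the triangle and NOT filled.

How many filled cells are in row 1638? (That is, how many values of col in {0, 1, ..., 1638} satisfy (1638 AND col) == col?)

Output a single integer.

Answer: 64

Derivation:
1638 in binary = 11001100110
popcount(1638) = number of 1-bits in 11001100110 = 6
A col c satisfies (1638 AND c) == c iff every set bit of c is also set in 1638; each of the 6 set bits of 1638 can independently be on or off in c.
count = 2^6 = 64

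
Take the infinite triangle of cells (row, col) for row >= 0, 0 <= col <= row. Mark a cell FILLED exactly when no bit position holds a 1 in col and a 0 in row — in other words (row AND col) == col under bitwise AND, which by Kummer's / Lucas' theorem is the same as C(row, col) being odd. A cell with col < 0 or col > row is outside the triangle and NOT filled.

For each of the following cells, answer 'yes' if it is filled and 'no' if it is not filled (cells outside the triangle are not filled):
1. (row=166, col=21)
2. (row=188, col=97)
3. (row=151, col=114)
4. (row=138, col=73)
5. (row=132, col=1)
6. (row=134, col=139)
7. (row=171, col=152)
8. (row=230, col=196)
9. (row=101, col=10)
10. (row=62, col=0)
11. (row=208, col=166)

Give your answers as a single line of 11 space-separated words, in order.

Answer: no no no no no no no yes no yes no

Derivation:
(166,21): row=0b10100110, col=0b10101, row AND col = 0b100 = 4; 4 != 21 -> empty
(188,97): row=0b10111100, col=0b1100001, row AND col = 0b100000 = 32; 32 != 97 -> empty
(151,114): row=0b10010111, col=0b1110010, row AND col = 0b10010 = 18; 18 != 114 -> empty
(138,73): row=0b10001010, col=0b1001001, row AND col = 0b1000 = 8; 8 != 73 -> empty
(132,1): row=0b10000100, col=0b1, row AND col = 0b0 = 0; 0 != 1 -> empty
(134,139): col outside [0, 134] -> not filled
(171,152): row=0b10101011, col=0b10011000, row AND col = 0b10001000 = 136; 136 != 152 -> empty
(230,196): row=0b11100110, col=0b11000100, row AND col = 0b11000100 = 196; 196 == 196 -> filled
(101,10): row=0b1100101, col=0b1010, row AND col = 0b0 = 0; 0 != 10 -> empty
(62,0): row=0b111110, col=0b0, row AND col = 0b0 = 0; 0 == 0 -> filled
(208,166): row=0b11010000, col=0b10100110, row AND col = 0b10000000 = 128; 128 != 166 -> empty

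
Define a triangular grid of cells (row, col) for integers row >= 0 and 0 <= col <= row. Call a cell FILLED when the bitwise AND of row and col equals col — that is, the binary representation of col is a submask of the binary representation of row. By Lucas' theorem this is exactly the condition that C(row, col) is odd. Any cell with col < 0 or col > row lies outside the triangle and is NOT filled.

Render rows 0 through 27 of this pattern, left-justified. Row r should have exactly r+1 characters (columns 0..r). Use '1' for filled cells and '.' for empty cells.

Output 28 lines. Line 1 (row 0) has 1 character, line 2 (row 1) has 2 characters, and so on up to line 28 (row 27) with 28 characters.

Answer: 1
11
1.1
1111
1...1
11..11
1.1.1.1
11111111
1.......1
11......11
1.1.....1.1
1111....1111
1...1...1...1
11..11..11..11
1.1.1.1.1.1.1.1
1111111111111111
1...............1
11..............11
1.1.............1.1
1111............1111
1...1...........1...1
11..11..........11..11
1.1.1.1.........1.1.1.1
11111111........11111111
1.......1.......1.......1
11......11......11......11
1.1.....1.1.....1.1.....1.1
1111....1111....1111....1111

Derivation:
r0=0: 1
r1=1: 11
r2=10: 1.1
r3=11: 1111
r4=100: 1...1
r5=101: 11..11
r6=110: 1.1.1.1
r7=111: 11111111
r8=1000: 1.......1
r9=1001: 11......11
r10=1010: 1.1.....1.1
r11=1011: 1111....1111
r12=1100: 1...1...1...1
r13=1101: 11..11..11..11
r14=1110: 1.1.1.1.1.1.1.1
r15=1111: 1111111111111111
r16=10000: 1...............1
r17=10001: 11..............11
r18=10010: 1.1.............1.1
r19=10011: 1111............1111
r20=10100: 1...1...........1...1
r21=10101: 11..11..........11..11
r22=10110: 1.1.1.1.........1.1.1.1
r23=10111: 11111111........11111111
r24=11000: 1.......1.......1.......1
r25=11001: 11......11......11......11
r26=11010: 1.1.....1.1.....1.1.....1.1
r27=11011: 1111....1111....1111....1111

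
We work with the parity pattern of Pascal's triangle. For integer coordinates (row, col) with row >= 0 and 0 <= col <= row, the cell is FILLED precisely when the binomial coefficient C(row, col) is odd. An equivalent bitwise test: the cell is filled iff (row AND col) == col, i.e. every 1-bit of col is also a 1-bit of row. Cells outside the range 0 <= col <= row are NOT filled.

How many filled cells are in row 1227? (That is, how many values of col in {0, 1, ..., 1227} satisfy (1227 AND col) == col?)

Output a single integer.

Answer: 64

Derivation:
1227 in binary = 10011001011
popcount(1227) = number of 1-bits in 10011001011 = 6
A col c satisfies (1227 AND c) == c iff every set bit of c is also set in 1227; each of the 6 set bits of 1227 can independently be on or off in c.
count = 2^6 = 64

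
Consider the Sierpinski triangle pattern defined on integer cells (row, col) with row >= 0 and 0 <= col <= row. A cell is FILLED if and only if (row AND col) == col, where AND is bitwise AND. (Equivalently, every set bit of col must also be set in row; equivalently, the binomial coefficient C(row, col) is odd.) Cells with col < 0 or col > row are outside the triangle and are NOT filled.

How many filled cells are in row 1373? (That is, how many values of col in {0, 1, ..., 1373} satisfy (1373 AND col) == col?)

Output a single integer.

Answer: 128

Derivation:
1373 in binary = 10101011101
popcount(1373) = number of 1-bits in 10101011101 = 7
A col c satisfies (1373 AND c) == c iff every set bit of c is also set in 1373; each of the 7 set bits of 1373 can independently be on or off in c.
count = 2^7 = 128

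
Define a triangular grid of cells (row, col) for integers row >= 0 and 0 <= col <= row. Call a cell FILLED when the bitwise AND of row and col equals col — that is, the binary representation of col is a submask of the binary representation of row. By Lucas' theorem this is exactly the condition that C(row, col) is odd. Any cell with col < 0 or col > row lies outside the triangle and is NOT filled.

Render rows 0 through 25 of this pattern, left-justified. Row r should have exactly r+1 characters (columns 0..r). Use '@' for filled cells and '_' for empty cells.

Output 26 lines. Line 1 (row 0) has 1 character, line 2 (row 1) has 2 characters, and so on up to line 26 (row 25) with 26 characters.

r0=0: @
r1=1: @@
r2=10: @_@
r3=11: @@@@
r4=100: @___@
r5=101: @@__@@
r6=110: @_@_@_@
r7=111: @@@@@@@@
r8=1000: @_______@
r9=1001: @@______@@
r10=1010: @_@_____@_@
r11=1011: @@@@____@@@@
r12=1100: @___@___@___@
r13=1101: @@__@@__@@__@@
r14=1110: @_@_@_@_@_@_@_@
r15=1111: @@@@@@@@@@@@@@@@
r16=10000: @_______________@
r17=10001: @@______________@@
r18=10010: @_@_____________@_@
r19=10011: @@@@____________@@@@
r20=10100: @___@___________@___@
r21=10101: @@__@@__________@@__@@
r22=10110: @_@_@_@_________@_@_@_@
r23=10111: @@@@@@@@________@@@@@@@@
r24=11000: @_______@_______@_______@
r25=11001: @@______@@______@@______@@

Answer: @
@@
@_@
@@@@
@___@
@@__@@
@_@_@_@
@@@@@@@@
@_______@
@@______@@
@_@_____@_@
@@@@____@@@@
@___@___@___@
@@__@@__@@__@@
@_@_@_@_@_@_@_@
@@@@@@@@@@@@@@@@
@_______________@
@@______________@@
@_@_____________@_@
@@@@____________@@@@
@___@___________@___@
@@__@@__________@@__@@
@_@_@_@_________@_@_@_@
@@@@@@@@________@@@@@@@@
@_______@_______@_______@
@@______@@______@@______@@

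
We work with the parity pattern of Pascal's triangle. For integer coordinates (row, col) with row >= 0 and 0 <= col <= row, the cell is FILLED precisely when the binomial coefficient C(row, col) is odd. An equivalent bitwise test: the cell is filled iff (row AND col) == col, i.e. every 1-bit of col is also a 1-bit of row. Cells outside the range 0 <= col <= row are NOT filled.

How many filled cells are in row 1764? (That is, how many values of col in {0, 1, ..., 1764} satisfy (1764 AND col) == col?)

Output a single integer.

Answer: 64

Derivation:
1764 in binary = 11011100100
popcount(1764) = number of 1-bits in 11011100100 = 6
A col c satisfies (1764 AND c) == c iff every set bit of c is also set in 1764; each of the 6 set bits of 1764 can independently be on or off in c.
count = 2^6 = 64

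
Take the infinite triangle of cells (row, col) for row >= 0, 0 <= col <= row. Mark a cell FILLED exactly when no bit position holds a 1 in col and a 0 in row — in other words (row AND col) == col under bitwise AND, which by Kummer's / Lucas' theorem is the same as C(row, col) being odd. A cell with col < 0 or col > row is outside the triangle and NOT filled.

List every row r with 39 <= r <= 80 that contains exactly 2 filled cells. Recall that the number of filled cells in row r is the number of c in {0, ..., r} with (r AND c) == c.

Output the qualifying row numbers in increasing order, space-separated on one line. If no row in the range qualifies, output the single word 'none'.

Answer: 64

Derivation:
Row r has 2^popcount(r) filled cells, so we need popcount(r) = log2(2) = 1.
Scan r = 39..80 and keep those with exactly 1 one-bits:
r=39=100111 popcount=4 -> skip
r=40=101000 popcount=2 -> skip
r=41=101001 popcount=3 -> skip
r=42=101010 popcount=3 -> skip
r=43=101011 popcount=4 -> skip
r=44=101100 popcount=3 -> skip
r=45=101101 popcount=4 -> skip
r=46=101110 popcount=4 -> skip
r=47=101111 popcount=5 -> skip
r=48=110000 popcount=2 -> skip
r=49=110001 popcount=3 -> skip
r=50=110010 popcount=3 -> skip
r=51=110011 popcount=4 -> skip
r=52=110100 popcount=3 -> skip
r=53=110101 popcount=4 -> skip
r=54=110110 popcount=4 -> skip
r=55=110111 popcount=5 -> skip
r=56=111000 popcount=3 -> skip
r=57=111001 popcount=4 -> skip
r=58=111010 popcount=4 -> skip
r=59=111011 popcount=5 -> skip
r=60=111100 popcount=4 -> skip
r=61=111101 popcount=5 -> skip
r=62=111110 popcount=5 -> skip
r=63=111111 popcount=6 -> skip
r=64=1000000 popcount=1 -> KEEP
r=65=1000001 popcount=2 -> skip
r=66=1000010 popcount=2 -> skip
r=67=1000011 popcount=3 -> skip
r=68=1000100 popcount=2 -> skip
r=69=1000101 popcount=3 -> skip
r=70=1000110 popcount=3 -> skip
r=71=1000111 popcount=4 -> skip
r=72=1001000 popcount=2 -> skip
r=73=1001001 popcount=3 -> skip
r=74=1001010 popcount=3 -> skip
r=75=1001011 popcount=4 -> skip
r=76=1001100 popcount=3 -> skip
r=77=1001101 popcount=4 -> skip
r=78=1001110 popcount=4 -> skip
r=79=1001111 popcount=5 -> skip
r=80=1010000 popcount=2 -> skip
Kept rows: 64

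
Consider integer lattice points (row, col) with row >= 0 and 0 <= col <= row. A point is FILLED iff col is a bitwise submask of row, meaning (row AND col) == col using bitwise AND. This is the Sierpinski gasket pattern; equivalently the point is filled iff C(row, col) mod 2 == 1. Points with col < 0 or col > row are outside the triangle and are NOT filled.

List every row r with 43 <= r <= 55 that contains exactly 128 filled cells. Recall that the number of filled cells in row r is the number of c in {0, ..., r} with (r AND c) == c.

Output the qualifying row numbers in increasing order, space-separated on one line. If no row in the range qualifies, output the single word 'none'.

Answer: none

Derivation:
Row r has 2^popcount(r) filled cells, so we need popcount(r) = log2(128) = 7.
Scan r = 43..55 and keep those with exactly 7 one-bits:
r=43=101011 popcount=4 -> skip
r=44=101100 popcount=3 -> skip
r=45=101101 popcount=4 -> skip
r=46=101110 popcount=4 -> skip
r=47=101111 popcount=5 -> skip
r=48=110000 popcount=2 -> skip
r=49=110001 popcount=3 -> skip
r=50=110010 popcount=3 -> skip
r=51=110011 popcount=4 -> skip
r=52=110100 popcount=3 -> skip
r=53=110101 popcount=4 -> skip
r=54=110110 popcount=4 -> skip
r=55=110111 popcount=5 -> skip
Kept rows: none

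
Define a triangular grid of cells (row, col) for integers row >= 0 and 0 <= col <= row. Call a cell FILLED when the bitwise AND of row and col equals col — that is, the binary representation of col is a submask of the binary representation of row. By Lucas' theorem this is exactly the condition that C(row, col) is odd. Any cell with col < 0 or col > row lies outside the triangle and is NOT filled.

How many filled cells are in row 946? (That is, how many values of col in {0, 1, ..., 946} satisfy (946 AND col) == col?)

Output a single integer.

Answer: 64

Derivation:
946 in binary = 1110110010
popcount(946) = number of 1-bits in 1110110010 = 6
A col c satisfies (946 AND c) == c iff every set bit of c is also set in 946; each of the 6 set bits of 946 can independently be on or off in c.
count = 2^6 = 64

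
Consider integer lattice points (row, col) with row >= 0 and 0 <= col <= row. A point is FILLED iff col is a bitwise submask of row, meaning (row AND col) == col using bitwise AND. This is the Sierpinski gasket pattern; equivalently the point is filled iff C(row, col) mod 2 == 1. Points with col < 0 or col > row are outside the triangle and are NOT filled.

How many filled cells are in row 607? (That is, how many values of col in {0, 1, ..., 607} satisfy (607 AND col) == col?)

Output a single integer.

Answer: 128

Derivation:
607 in binary = 1001011111
popcount(607) = number of 1-bits in 1001011111 = 7
A col c satisfies (607 AND c) == c iff every set bit of c is also set in 607; each of the 7 set bits of 607 can independently be on or off in c.
count = 2^7 = 128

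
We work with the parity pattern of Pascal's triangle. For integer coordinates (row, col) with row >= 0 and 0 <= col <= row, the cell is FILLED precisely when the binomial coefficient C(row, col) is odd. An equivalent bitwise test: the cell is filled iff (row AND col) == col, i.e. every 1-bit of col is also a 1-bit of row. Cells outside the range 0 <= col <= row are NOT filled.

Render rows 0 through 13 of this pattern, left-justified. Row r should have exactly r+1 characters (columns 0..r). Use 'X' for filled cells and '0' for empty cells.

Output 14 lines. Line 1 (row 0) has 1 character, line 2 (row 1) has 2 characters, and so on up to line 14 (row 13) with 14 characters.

Answer: X
XX
X0X
XXXX
X000X
XX00XX
X0X0X0X
XXXXXXXX
X0000000X
XX000000XX
X0X00000X0X
XXXX0000XXXX
X000X000X000X
XX00XX00XX00XX

Derivation:
r0=0: X
r1=1: XX
r2=10: X0X
r3=11: XXXX
r4=100: X000X
r5=101: XX00XX
r6=110: X0X0X0X
r7=111: XXXXXXXX
r8=1000: X0000000X
r9=1001: XX000000XX
r10=1010: X0X00000X0X
r11=1011: XXXX0000XXXX
r12=1100: X000X000X000X
r13=1101: XX00XX00XX00XX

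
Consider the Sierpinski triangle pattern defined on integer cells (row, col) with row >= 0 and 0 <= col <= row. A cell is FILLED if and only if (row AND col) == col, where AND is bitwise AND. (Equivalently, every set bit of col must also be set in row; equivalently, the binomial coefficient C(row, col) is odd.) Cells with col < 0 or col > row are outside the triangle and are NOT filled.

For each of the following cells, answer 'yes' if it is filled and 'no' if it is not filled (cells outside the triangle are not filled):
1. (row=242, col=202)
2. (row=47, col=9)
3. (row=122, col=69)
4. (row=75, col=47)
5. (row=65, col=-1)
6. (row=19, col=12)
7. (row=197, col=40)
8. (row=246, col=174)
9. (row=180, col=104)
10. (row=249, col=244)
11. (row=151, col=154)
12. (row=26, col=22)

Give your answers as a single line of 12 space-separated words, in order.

Answer: no yes no no no no no no no no no no

Derivation:
(242,202): row=0b11110010, col=0b11001010, row AND col = 0b11000010 = 194; 194 != 202 -> empty
(47,9): row=0b101111, col=0b1001, row AND col = 0b1001 = 9; 9 == 9 -> filled
(122,69): row=0b1111010, col=0b1000101, row AND col = 0b1000000 = 64; 64 != 69 -> empty
(75,47): row=0b1001011, col=0b101111, row AND col = 0b1011 = 11; 11 != 47 -> empty
(65,-1): col outside [0, 65] -> not filled
(19,12): row=0b10011, col=0b1100, row AND col = 0b0 = 0; 0 != 12 -> empty
(197,40): row=0b11000101, col=0b101000, row AND col = 0b0 = 0; 0 != 40 -> empty
(246,174): row=0b11110110, col=0b10101110, row AND col = 0b10100110 = 166; 166 != 174 -> empty
(180,104): row=0b10110100, col=0b1101000, row AND col = 0b100000 = 32; 32 != 104 -> empty
(249,244): row=0b11111001, col=0b11110100, row AND col = 0b11110000 = 240; 240 != 244 -> empty
(151,154): col outside [0, 151] -> not filled
(26,22): row=0b11010, col=0b10110, row AND col = 0b10010 = 18; 18 != 22 -> empty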